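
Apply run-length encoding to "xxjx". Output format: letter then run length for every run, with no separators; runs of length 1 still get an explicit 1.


String: "xxjx"
Scanning for consecutive runs:
  'x' x 2
  'j' x 1
  'x' x 1
RLE = "x2j1x1"


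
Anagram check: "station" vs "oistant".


Word 1: "station" → sorted: ainostt
Word 2: "oistant" → sorted: ainostt
Same letters? ainostt == ainostt
Anagram = Yes


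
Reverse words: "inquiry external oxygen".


Original: "inquiry external oxygen"
Words (1..n): inquiry | external | oxygen
Reversed (n..1): oxygen | external | inquiry
Result = "oxygen external inquiry"


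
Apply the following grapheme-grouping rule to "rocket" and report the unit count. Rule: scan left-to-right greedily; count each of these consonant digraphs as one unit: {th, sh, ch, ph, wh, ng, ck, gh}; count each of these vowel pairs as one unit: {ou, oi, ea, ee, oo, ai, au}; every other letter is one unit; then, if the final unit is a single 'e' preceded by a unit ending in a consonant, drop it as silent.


Word: "rocket" (6 letters)
Left-to-right scan:
  1. 'r' (letter)
  2. 'o' (letter)
  3. 'ck' (digraph)
  4. 'e' (letter)
  5. 't' (letter)
Units from scan: 5
Sound units = 5 units


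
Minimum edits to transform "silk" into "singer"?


Word 1: "silk" (length 4)
Word 2: "singer" (length 6)
One optimal edit sequence (insert/delete/substitute each cost 1):
  1. keep 's'
  2. keep 'i'
  3. insert 'n'  (+1)
  4. insert 'g'  (+1)
  5. substitute 'l' -> 'e'  (+1)
  6. substitute 'k' -> 'r'  (+1)
Total edit operations: 4
Edit distance = 4


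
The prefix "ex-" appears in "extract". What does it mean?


Prefix: ex-
Example: extract (ex- + tract)
Meaning = out / former


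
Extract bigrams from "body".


Word: "body" (length 4)
Number of bigrams = 4 - 2 + 1 = 3
  Position 0: "bo"
  Position 1: "od"
  Position 2: "dy"
Bigrams = "bo", "od", "dy"


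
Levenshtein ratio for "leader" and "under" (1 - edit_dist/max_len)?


Word 1: "leader" (length 6)
Word 2: "under" (length 5)
One optimal edit sequence:
  1. delete 'l'  (+1)
  2. substitute 'e' -> 'u'  (+1)
  3. substitute 'a' -> 'n'  (+1)
  4. keep 'd'
  5. keep 'e'
  6. keep 'r'
Edit distance = 3
Max length = max(6, 5) = 6
Similarity = 1 - 3/6
= 0.5000


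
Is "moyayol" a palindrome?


Word: "moyayol"
Reversed: "loyayom"
Forward == Backward? moyayol != loyayom
Palindrome = No


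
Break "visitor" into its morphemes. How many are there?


Word: "visitor"
Morphemes: visit + -or
Each morpheme carries meaning
= 2 morphemes


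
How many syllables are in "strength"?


Word: "strength"
Syllable breakdown: strength
Counting: 1 part
= 1 syllable


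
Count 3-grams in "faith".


Word: "faith" (length 5)
Number of 3-grams = length - 3 + 1 = 5 - 3 + 1
= 3


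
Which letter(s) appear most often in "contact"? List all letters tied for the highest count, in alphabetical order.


Word: "contact"
Letter counts:
  'a': 1
  'c': 2
  'n': 1
  'o': 1
  't': 2
Maximum count = 2
Most frequent = 'c', 't' (2 times each)


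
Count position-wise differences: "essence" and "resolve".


Comparing character by character (same length = 7):
  Pos 0: 'e' vs 'r' !=
  Pos 1: 's' vs 'e' !=
  Pos 2: 's' vs 's' =
  Pos 3: 'e' vs 'o' !=
  Pos 4: 'n' vs 'l' !=
  Pos 5: 'c' vs 'v' !=
  Pos 6: 'e' vs 'e' =
Hamming distance = 5


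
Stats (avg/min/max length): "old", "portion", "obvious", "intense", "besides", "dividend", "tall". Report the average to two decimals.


Lengths: "old"=3, "portion"=7, "obvious"=7, "intense"=7, "besides"=7, "dividend"=8, "tall"=4
Sum = 43, Count = 7
Average = 43/7 = 6.14
= avg=6.14, min=3, max=8


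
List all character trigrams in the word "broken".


Word: "broken" (length 6)
Number of trigrams = 6 - 3 + 1 = 4
  Position 0: "bro"
  Position 1: "rok"
  Position 2: "oke"
  Position 3: "ken"
Trigrams = "bro", "rok", "oke", "ken"


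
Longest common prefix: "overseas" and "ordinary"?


Word 1: "overseas"
Word 2: "ordinary"
Comparing from start:
  Pos 0: 'o' == 'o'
  Pos 1: 'v' != 'r' (stop)
LCP = "o" (length 1)


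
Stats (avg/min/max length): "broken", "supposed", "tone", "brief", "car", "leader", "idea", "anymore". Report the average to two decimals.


Lengths: "broken"=6, "supposed"=8, "tone"=4, "brief"=5, "car"=3, "leader"=6, "idea"=4, "anymore"=7
Sum = 43, Count = 8
Average = 43/8 = 5.38
= avg=5.38, min=3, max=8


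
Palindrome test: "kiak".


Word: "kiak"
Reversed: "kaik"
Forward == Backward? kiak != kaik
Palindrome = No


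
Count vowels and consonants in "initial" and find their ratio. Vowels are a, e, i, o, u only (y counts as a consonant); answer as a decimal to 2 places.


Word: "initial"
Vowels (a,e,i,o,u): 4
Consonants: 3
Ratio = 4/3
= 1.33


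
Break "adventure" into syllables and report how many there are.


Word: "adventure"
Syllable breakdown: ad / ven / ture
Counting: 3 parts
= 3 syllables


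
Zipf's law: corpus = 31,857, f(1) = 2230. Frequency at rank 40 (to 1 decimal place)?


Zipf's law: f(r) = f(1) / r
f(1) = 2230
f(40) = 2230 / 40
= 55.8 occurrences


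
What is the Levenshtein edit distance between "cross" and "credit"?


Word 1: "cross" (length 5)
Word 2: "credit" (length 6)
One optimal edit sequence (insert/delete/substitute each cost 1):
  1. keep 'c'
  2. keep 'r'
  3. insert 'e'  (+1)
  4. substitute 'o' -> 'd'  (+1)
  5. substitute 's' -> 'i'  (+1)
  6. substitute 's' -> 't'  (+1)
Total edit operations: 4
Edit distance = 4


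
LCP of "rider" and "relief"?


Word 1: "rider"
Word 2: "relief"
Comparing from start:
  Pos 0: 'r' == 'r'
  Pos 1: 'i' != 'e' (stop)
LCP = "r" (length 1)


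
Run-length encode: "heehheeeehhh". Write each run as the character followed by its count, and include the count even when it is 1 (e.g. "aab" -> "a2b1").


String: "heehheeeehhh"
Scanning for consecutive runs:
  'h' x 1
  'e' x 2
  'h' x 2
  'e' x 4
  'h' x 3
RLE = "h1e2h2e4h3"


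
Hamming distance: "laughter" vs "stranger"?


Comparing character by character (same length = 8):
  Pos 0: 'l' vs 's' !=
  Pos 1: 'a' vs 't' !=
  Pos 2: 'u' vs 'r' !=
  Pos 3: 'g' vs 'a' !=
  Pos 4: 'h' vs 'n' !=
  Pos 5: 't' vs 'g' !=
  Pos 6: 'e' vs 'e' =
  Pos 7: 'r' vs 'r' =
Hamming distance = 6


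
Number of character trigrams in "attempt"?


Word: "attempt" (length 7)
Number of 3-grams = length - 3 + 1 = 7 - 3 + 1
= 5


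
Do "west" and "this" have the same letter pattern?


Pattern of "west": [0, 1, 2, 3]
Pattern of "this": [0, 1, 2, 3]
Patterns match
Same pattern = Yes


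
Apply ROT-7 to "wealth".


Word: "wealth"
Shift: 7
Each letter → (letter + shift) mod 26:
  'w' (22) + 7 = 3 → 'd'
  'e' (4) + 7 = 11 → 'l'
  'a' (0) + 7 = 7 → 'h'
  'l' (11) + 7 = 18 → 's'
  't' (19) + 7 = 0 → 'a'
  'h' (7) + 7 = 14 → 'o'
Result = "dlhsao"


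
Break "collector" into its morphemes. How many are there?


Word: "collector"
Morphemes: collect + -or
Each morpheme carries meaning
= 2 morphemes


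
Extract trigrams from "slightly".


Word: "slightly" (length 8)
Number of trigrams = 8 - 3 + 1 = 6
  Position 0: "sli"
  Position 1: "lig"
  Position 2: "igh"
  Position 3: "ght"
  Position 4: "htl"
  Position 5: "tly"
Trigrams = "sli", "lig", "igh", "ght", "htl", "tly"


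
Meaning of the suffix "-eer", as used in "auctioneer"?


Suffix: -eer
Example: auctioneer = auction + -eer
Meaning = one who is concerned with


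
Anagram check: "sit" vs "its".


Word 1: "sit" → sorted: ist
Word 2: "its" → sorted: ist
Same letters? ist == ist
Anagram = Yes


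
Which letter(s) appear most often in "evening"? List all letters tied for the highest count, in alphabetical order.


Word: "evening"
Letter counts:
  'e': 2
  'g': 1
  'i': 1
  'n': 2
  'v': 1
Maximum count = 2
Most frequent = 'e', 'n' (2 times each)


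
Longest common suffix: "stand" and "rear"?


Word 1: "stand"
Word 2: "rear"
Comparing from end:
  Pos -1: 'd' != 'r' (stop)
LCS = "" (length 0)


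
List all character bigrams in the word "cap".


Word: "cap" (length 3)
Number of bigrams = 3 - 2 + 1 = 2
  Position 0: "ca"
  Position 1: "ap"
Bigrams = "ca", "ap"


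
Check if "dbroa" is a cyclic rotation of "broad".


Word: "broad", Candidate: "dbroa"
Method: check if candidate is substring of word+word
"broadbroad" contains "dbroa"? Yes
Is rotation = Yes


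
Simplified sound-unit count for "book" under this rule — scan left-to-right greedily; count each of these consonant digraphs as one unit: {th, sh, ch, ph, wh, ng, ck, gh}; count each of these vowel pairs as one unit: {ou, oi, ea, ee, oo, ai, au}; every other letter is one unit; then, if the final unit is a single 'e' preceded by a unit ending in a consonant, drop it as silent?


Word: "book" (4 letters)
Left-to-right scan:
  [1] 'b' (letter)
  [2] 'oo' (vowel-pair)
  [3] 'k' (letter)
Units from scan: 3
Sound units = 3 units


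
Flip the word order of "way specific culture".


Original: "way specific culture"
Words (1..n): way | specific | culture
Reversed (n..1): culture | specific | way
Result = "culture specific way"


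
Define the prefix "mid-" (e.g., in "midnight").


Prefix: mid-
Example: midnight = mid- + night
Meaning = middle


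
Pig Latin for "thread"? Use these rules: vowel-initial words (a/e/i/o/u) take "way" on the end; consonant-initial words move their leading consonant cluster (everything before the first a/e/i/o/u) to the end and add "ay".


Word: "thread"
Starts with consonant(s) → move to end, add 'ay'
Consonant cluster: "thr"
Pig Latin = "eadthray"


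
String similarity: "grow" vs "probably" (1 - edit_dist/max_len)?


Word 1: "grow" (length 4)
Word 2: "probably" (length 8)
One optimal edit sequence:
  1. substitute 'g' -> 'p'  (+1)
  2. keep 'r'
  3. keep 'o'
  4. insert 'b'  (+1)
  5. insert 'a'  (+1)
  6. insert 'b'  (+1)
  7. insert 'l'  (+1)
  8. substitute 'w' -> 'y'  (+1)
Edit distance = 6
Max length = max(4, 8) = 8
Similarity = 1 - 6/8
= 0.2500


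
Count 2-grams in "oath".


Word: "oath" (length 4)
Number of 2-grams = length - 2 + 1 = 4 - 2 + 1
= 3


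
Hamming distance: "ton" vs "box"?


Comparing character by character (same length = 3):
  Pos 0: 't' vs 'b' !=
  Pos 1: 'o' vs 'o' =
  Pos 2: 'n' vs 'x' !=
Hamming distance = 2


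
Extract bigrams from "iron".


Word: "iron" (length 4)
Number of bigrams = 4 - 2 + 1 = 3
  Position 0: "ir"
  Position 1: "ro"
  Position 2: "on"
Bigrams = "ir", "ro", "on"


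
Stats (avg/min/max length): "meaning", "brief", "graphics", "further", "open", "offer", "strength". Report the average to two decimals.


Lengths: "meaning"=7, "brief"=5, "graphics"=8, "further"=7, "open"=4, "offer"=5, "strength"=8
Sum = 44, Count = 7
Average = 44/7 = 6.29
= avg=6.29, min=4, max=8


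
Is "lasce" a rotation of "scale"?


Word: "scale", Candidate: "lasce"
Method: check if candidate is substring of word+word
"scalescale" contains "lasce"? No
Is rotation = No


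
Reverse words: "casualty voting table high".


Original: "casualty voting table high"
Words (1..n): casualty | voting | table | high
Reversed (n..1): high | table | voting | casualty
Result = "high table voting casualty"


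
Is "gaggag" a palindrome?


Word: "gaggag"
Reversed: "gaggag"
Forward == Backward? gaggag == gaggag
Palindrome = Yes


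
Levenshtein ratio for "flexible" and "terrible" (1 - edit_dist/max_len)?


Word 1: "flexible" (length 8)
Word 2: "terrible" (length 8)
One optimal edit sequence:
  1. substitute 'f' -> 't'  (+1)
  2. substitute 'l' -> 'e'  (+1)
  3. substitute 'e' -> 'r'  (+1)
  4. substitute 'x' -> 'r'  (+1)
  5. keep 'i'
  6. keep 'b'
  7. keep 'l'
  8. keep 'e'
Edit distance = 4
Max length = max(8, 8) = 8
Similarity = 1 - 4/8
= 0.5000


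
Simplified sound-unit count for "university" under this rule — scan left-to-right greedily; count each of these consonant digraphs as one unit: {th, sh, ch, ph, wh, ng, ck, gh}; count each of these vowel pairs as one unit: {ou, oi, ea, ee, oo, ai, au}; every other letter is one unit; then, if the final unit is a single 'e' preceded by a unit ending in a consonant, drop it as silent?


Word: "university" (10 letters)
Left-to-right scan:
  1. 'u' (letter)
  2. 'n' (letter)
  3. 'i' (letter)
  4. 'v' (letter)
  5. 'e' (letter)
  6. 'r' (letter)
  7. 's' (letter)
  8. 'i' (letter)
  9. 't' (letter)
  10. 'y' (letter)
Units from scan: 10
Sound units = 10 units


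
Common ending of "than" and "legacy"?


Word 1: "than"
Word 2: "legacy"
Comparing from end:
  Pos -1: 'n' != 'y' (stop)
LCS = "" (length 0)


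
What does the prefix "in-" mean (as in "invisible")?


Prefix: in-
Example: invisible = in- + visible
Meaning = not / into


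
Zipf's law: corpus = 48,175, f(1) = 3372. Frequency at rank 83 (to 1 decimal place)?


Zipf's law: f(r) = f(1) / r
f(1) = 3372
f(83) = 3372 / 83
= 40.6 occurrences


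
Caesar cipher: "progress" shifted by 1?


Word: "progress"
Shift: 1
Each letter → (letter + shift) mod 26:
  'p' (15) + 1 = 16 → 'q'
  'r' (17) + 1 = 18 → 's'
  'o' (14) + 1 = 15 → 'p'
  'g' (6) + 1 = 7 → 'h'
  'r' (17) + 1 = 18 → 's'
  'e' (4) + 1 = 5 → 'f'
  's' (18) + 1 = 19 → 't'
  's' (18) + 1 = 19 → 't'
Result = "qsphsftt"


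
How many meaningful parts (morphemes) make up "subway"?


Word: "subway"
Morphemes: sub- / way
Each morpheme carries meaning
= 2 morphemes


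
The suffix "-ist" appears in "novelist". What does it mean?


Suffix: -ist
As in: novelist -> novel + -ist
Meaning = one who practices


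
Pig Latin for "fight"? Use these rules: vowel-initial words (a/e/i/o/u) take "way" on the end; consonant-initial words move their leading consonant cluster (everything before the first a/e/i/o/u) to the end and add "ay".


Word: "fight"
Starts with consonant(s) → move to end, add 'ay'
Consonant cluster: "f"
Pig Latin = "ightfay"


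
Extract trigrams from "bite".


Word: "bite" (length 4)
Number of trigrams = 4 - 3 + 1 = 2
  Position 0: "bit"
  Position 1: "ite"
Trigrams = "bit", "ite"


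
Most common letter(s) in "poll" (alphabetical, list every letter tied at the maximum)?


Word: "poll"
Letter counts:
  'l': 2
  'o': 1
  'p': 1
Maximum count = 2
Most frequent = 'l' (2 times each)


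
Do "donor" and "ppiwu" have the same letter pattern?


Pattern of "donor": [0, 1, 2, 1, 3]
Pattern of "ppiwu": [0, 0, 1, 2, 3]
Patterns do not match
Same pattern = No


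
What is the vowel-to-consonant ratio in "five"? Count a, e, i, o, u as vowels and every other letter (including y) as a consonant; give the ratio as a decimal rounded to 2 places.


Word: "five"
Vowels (a,e,i,o,u): 2
Consonants: 2
Ratio = 2/2
= 1.00


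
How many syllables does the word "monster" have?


Word: "monster"
Syllable breakdown: mon-ster
Counting: 2 parts
= 2 syllables


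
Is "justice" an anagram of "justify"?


Word 1: "justify" → sorted: fijstuy
Word 2: "justice" → sorted: ceijstu
Same letters? fijstuy != ceijstu
Anagram = No


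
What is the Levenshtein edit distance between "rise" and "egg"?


Word 1: "rise" (length 4)
Word 2: "egg" (length 3)
One optimal edit sequence (insert/delete/substitute each cost 1):
  1. delete 'r'  (+1)
  2. substitute 'i' -> 'e'  (+1)
  3. substitute 's' -> 'g'  (+1)
  4. substitute 'e' -> 'g'  (+1)
Total edit operations: 4
Edit distance = 4


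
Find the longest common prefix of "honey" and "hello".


Word 1: "honey"
Word 2: "hello"
Comparing from start:
  Pos 0: 'h' == 'h'
  Pos 1: 'o' != 'e' (stop)
LCP = "h" (length 1)


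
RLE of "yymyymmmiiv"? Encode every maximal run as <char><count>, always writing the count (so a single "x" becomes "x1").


String: "yymyymmmiiv"
Scanning for consecutive runs:
  'y' x 2
  'm' x 1
  'y' x 2
  'm' x 3
  'i' x 2
  'v' x 1
RLE = "y2m1y2m3i2v1"


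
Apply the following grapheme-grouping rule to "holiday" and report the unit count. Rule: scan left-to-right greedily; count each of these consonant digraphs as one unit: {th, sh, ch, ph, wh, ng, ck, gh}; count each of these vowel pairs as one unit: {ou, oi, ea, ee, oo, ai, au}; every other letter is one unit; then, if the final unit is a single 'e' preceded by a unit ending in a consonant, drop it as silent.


Word: "holiday" (7 letters)
Left-to-right scan:
  [1] 'h' (letter)
  [2] 'o' (letter)
  [3] 'l' (letter)
  [4] 'i' (letter)
  [5] 'd' (letter)
  [6] 'a' (letter)
  [7] 'y' (letter)
Units from scan: 7
Sound units = 7 units


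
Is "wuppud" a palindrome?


Word: "wuppud"
Reversed: "duppuw"
Forward == Backward? wuppud != duppuw
Palindrome = No


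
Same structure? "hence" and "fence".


Pattern of "hence": [0, 1, 2, 3, 1]
Pattern of "fence": [0, 1, 2, 3, 1]
Patterns match
Same pattern = Yes


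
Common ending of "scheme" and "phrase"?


Word 1: "scheme"
Word 2: "phrase"
Comparing from end:
  Pos -1: 'e' == 'e'
  Pos -2: 'm' != 's' (stop)
LCS = "e" (length 1)


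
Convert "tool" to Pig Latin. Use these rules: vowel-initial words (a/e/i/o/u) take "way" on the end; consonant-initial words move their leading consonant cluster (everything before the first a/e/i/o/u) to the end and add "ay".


Word: "tool"
Starts with consonant(s) → move to end, add 'ay'
Consonant cluster: "t"
Pig Latin = "ooltay"


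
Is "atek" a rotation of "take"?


Word: "take", Candidate: "atek"
Method: check if candidate is substring of word+word
"taketake" contains "atek"? No
Is rotation = No


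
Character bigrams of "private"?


Word: "private" (length 7)
Number of bigrams = 7 - 2 + 1 = 6
  Position 0: "pr"
  Position 1: "ri"
  Position 2: "iv"
  Position 3: "va"
  Position 4: "at"
  Position 5: "te"
Bigrams = "pr", "ri", "iv", "va", "at", "te"


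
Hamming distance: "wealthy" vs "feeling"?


Comparing character by character (same length = 7):
  Pos 0: 'w' vs 'f' !=
  Pos 1: 'e' vs 'e' =
  Pos 2: 'a' vs 'e' !=
  Pos 3: 'l' vs 'l' =
  Pos 4: 't' vs 'i' !=
  Pos 5: 'h' vs 'n' !=
  Pos 6: 'y' vs 'g' !=
Hamming distance = 5


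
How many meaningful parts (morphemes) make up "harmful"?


Word: "harmful"
Morphemes: harm / -ful
Each morpheme carries meaning
= 2 morphemes


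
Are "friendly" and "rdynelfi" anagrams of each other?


Word 1: "friendly" → sorted: defilnry
Word 2: "rdynelfi" → sorted: defilnry
Same letters? defilnry == defilnry
Anagram = Yes


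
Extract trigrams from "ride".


Word: "ride" (length 4)
Number of trigrams = 4 - 3 + 1 = 2
  Position 0: "rid"
  Position 1: "ide"
Trigrams = "rid", "ide"


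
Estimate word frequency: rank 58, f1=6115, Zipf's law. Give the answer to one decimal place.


Zipf's law: f(r) = f(1) / r
f(1) = 6115
f(58) = 6115 / 58
= 105.4 occurrences


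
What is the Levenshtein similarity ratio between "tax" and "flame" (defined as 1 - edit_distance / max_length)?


Word 1: "tax" (length 3)
Word 2: "flame" (length 5)
One optimal edit sequence:
  1. insert 'f'  (+1)
  2. substitute 't' -> 'l'  (+1)
  3. keep 'a'
  4. insert 'm'  (+1)
  5. substitute 'x' -> 'e'  (+1)
Edit distance = 4
Max length = max(3, 5) = 5
Similarity = 1 - 4/5
= 0.2000


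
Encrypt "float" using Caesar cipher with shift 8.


Word: "float"
Shift: 8
Each letter → (letter + shift) mod 26:
  'f' (5) + 8 = 13 → 'n'
  'l' (11) + 8 = 19 → 't'
  'o' (14) + 8 = 22 → 'w'
  'a' (0) + 8 = 8 → 'i'
  't' (19) + 8 = 1 → 'b'
Result = "ntwib"


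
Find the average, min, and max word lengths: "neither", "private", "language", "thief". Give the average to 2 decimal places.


Lengths: "neither"=7, "private"=7, "language"=8, "thief"=5
Sum = 27, Count = 4
Average = 27/4 = 6.75
= avg=6.75, min=5, max=8


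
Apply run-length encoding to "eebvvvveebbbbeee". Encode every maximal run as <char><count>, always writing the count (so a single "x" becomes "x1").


String: "eebvvvveebbbbeee"
Scanning for consecutive runs:
  'e' x 2
  'b' x 1
  'v' x 4
  'e' x 2
  'b' x 4
  'e' x 3
RLE = "e2b1v4e2b4e3"


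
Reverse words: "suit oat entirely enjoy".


Original: "suit oat entirely enjoy"
Words (1..n): suit | oat | entirely | enjoy
Reversed (n..1): enjoy | entirely | oat | suit
Result = "enjoy entirely oat suit"


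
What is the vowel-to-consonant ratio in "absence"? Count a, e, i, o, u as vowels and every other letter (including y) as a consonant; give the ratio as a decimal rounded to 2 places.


Word: "absence"
Vowels (a,e,i,o,u): 3
Consonants: 4
Ratio = 3/4
= 0.75


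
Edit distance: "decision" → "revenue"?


Word 1: "decision" (length 8)
Word 2: "revenue" (length 7)
One optimal edit sequence (insert/delete/substitute each cost 1):
  1. substitute 'd' -> 'r'  (+1)
  2. keep 'e'
  3. delete 'c'  (+1)
  4. substitute 'i' -> 'v'  (+1)
  5. substitute 's' -> 'e'  (+1)
  6. substitute 'i' -> 'n'  (+1)
  7. substitute 'o' -> 'u'  (+1)
  8. substitute 'n' -> 'e'  (+1)
Total edit operations: 7
Edit distance = 7


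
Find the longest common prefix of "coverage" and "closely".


Word 1: "coverage"
Word 2: "closely"
Comparing from start:
  Pos 0: 'c' == 'c'
  Pos 1: 'o' != 'l' (stop)
LCP = "c" (length 1)


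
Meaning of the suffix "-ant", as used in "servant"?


Suffix: -ant
As in: servant -> serve + -ant, with a spelling change
Meaning = one who / that which


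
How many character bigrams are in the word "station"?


Word: "station" (length 7)
Number of 2-grams = length - 2 + 1 = 7 - 2 + 1
= 6


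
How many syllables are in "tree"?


Word: "tree"
Syllable breakdown: tree
Counting: 1 part
= 1 syllable


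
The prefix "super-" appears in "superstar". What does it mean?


Prefix: super-
Example: superstar (super- + star)
Meaning = above / beyond


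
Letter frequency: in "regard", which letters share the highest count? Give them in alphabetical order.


Word: "regard"
Letter counts:
  'a': 1
  'd': 1
  'e': 1
  'g': 1
  'r': 2
Maximum count = 2
Most frequent = 'r' (2 times each)


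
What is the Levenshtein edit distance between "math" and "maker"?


Word 1: "math" (length 4)
Word 2: "maker" (length 5)
One optimal edit sequence (insert/delete/substitute each cost 1):
  1. keep 'm'
  2. keep 'a'
  3. insert 'k'  (+1)
  4. substitute 't' -> 'e'  (+1)
  5. substitute 'h' -> 'r'  (+1)
Total edit operations: 3
Edit distance = 3


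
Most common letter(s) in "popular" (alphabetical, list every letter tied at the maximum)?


Word: "popular"
Letter counts:
  'a': 1
  'l': 1
  'o': 1
  'p': 2
  'r': 1
  'u': 1
Maximum count = 2
Most frequent = 'p' (2 times each)


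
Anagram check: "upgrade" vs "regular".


Word 1: "upgrade" → sorted: adegpru
Word 2: "regular" → sorted: aeglrru
Same letters? adegpru != aeglrru
Anagram = No


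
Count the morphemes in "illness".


Word: "illness"
Morphemes: ill / -ness
Each morpheme carries meaning
= 2 morphemes


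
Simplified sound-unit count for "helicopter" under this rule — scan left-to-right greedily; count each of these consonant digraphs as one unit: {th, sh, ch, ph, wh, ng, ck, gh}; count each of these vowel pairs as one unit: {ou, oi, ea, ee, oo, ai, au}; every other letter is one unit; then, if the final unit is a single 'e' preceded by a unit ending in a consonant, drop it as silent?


Word: "helicopter" (10 letters)
Left-to-right scan:
  (1) 'h' (letter)
  (2) 'e' (letter)
  (3) 'l' (letter)
  (4) 'i' (letter)
  (5) 'c' (letter)
  (6) 'o' (letter)
  (7) 'p' (letter)
  (8) 't' (letter)
  (9) 'e' (letter)
  (10) 'r' (letter)
Units from scan: 10
Sound units = 10 units


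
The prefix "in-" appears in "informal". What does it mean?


Prefix: in-
Example: informal (in- + formal)
Meaning = not / into


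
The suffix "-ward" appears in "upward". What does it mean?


Suffix: -ward
Example: upward (up + -ward)
Meaning = in the direction of


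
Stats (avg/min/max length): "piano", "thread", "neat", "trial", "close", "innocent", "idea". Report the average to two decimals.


Lengths: "piano"=5, "thread"=6, "neat"=4, "trial"=5, "close"=5, "innocent"=8, "idea"=4
Sum = 37, Count = 7
Average = 37/7 = 5.29
= avg=5.29, min=4, max=8


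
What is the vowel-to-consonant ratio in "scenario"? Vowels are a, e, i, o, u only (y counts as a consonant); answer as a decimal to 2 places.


Word: "scenario"
Vowels (a,e,i,o,u): 4
Consonants: 4
Ratio = 4/4
= 1.00


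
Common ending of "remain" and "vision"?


Word 1: "remain"
Word 2: "vision"
Comparing from end:
  Pos -1: 'n' == 'n'
  Pos -2: 'i' != 'o' (stop)
LCS = "n" (length 1)


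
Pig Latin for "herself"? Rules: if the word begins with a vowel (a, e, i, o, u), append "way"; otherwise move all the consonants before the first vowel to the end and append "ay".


Word: "herself"
Starts with consonant(s) → move to end, add 'ay'
Consonant cluster: "h"
Pig Latin = "erselfhay"


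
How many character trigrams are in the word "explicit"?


Word: "explicit" (length 8)
Number of 3-grams = length - 3 + 1 = 8 - 3 + 1
= 6


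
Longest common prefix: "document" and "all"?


Word 1: "document"
Word 2: "all"
Comparing from start:
  Pos 0: 'd' != 'a' (stop)
LCP = "" (length 0)


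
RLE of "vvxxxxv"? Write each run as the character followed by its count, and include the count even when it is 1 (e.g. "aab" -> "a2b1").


String: "vvxxxxv"
Scanning for consecutive runs:
  'v' x 2
  'x' x 4
  'v' x 1
RLE = "v2x4v1"


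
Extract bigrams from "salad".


Word: "salad" (length 5)
Number of bigrams = 5 - 2 + 1 = 4
  Position 0: "sa"
  Position 1: "al"
  Position 2: "la"
  Position 3: "ad"
Bigrams = "sa", "al", "la", "ad"


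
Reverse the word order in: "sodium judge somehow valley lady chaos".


Original: "sodium judge somehow valley lady chaos"
Words (1..n): sodium | judge | somehow | valley | lady | chaos
Reversed (n..1): chaos | lady | valley | somehow | judge | sodium
Result = "chaos lady valley somehow judge sodium"


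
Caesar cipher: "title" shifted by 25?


Word: "title"
Shift: 25
Each letter → (letter + shift) mod 26:
  't' (19) + 25 = 18 → 's'
  'i' (8) + 25 = 7 → 'h'
  't' (19) + 25 = 18 → 's'
  'l' (11) + 25 = 10 → 'k'
  'e' (4) + 25 = 3 → 'd'
Result = "shskd"


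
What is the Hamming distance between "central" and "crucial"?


Comparing character by character (same length = 7):
  Pos 0: 'c' vs 'c' =
  Pos 1: 'e' vs 'r' !=
  Pos 2: 'n' vs 'u' !=
  Pos 3: 't' vs 'c' !=
  Pos 4: 'r' vs 'i' !=
  Pos 5: 'a' vs 'a' =
  Pos 6: 'l' vs 'l' =
Hamming distance = 4


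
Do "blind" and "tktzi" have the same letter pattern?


Pattern of "blind": [0, 1, 2, 3, 4]
Pattern of "tktzi": [0, 1, 0, 2, 3]
Patterns do not match
Same pattern = No


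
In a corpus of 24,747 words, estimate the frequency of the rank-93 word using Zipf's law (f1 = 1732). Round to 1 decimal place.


Zipf's law: f(r) = f(1) / r
f(1) = 1732
f(93) = 1732 / 93
= 18.6 occurrences


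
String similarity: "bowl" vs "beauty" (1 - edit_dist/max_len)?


Word 1: "bowl" (length 4)
Word 2: "beauty" (length 6)
One optimal edit sequence:
  1. keep 'b'
  2. insert 'e'  (+1)
  3. insert 'a'  (+1)
  4. substitute 'o' -> 'u'  (+1)
  5. substitute 'w' -> 't'  (+1)
  6. substitute 'l' -> 'y'  (+1)
Edit distance = 5
Max length = max(4, 6) = 6
Similarity = 1 - 5/6
= 0.1667


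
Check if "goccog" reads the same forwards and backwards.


Word: "goccog"
Reversed: "goccog"
Forward == Backward? goccog == goccog
Palindrome = Yes


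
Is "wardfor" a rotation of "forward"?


Word: "forward", Candidate: "wardfor"
Method: check if candidate is substring of word+word
"forwardforward" contains "wardfor"? Yes
Is rotation = Yes


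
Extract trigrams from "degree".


Word: "degree" (length 6)
Number of trigrams = 6 - 3 + 1 = 4
  Position 0: "deg"
  Position 1: "egr"
  Position 2: "gre"
  Position 3: "ree"
Trigrams = "deg", "egr", "gre", "ree"


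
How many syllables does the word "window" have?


Word: "window"
Syllable breakdown: win · dow
Counting: 2 parts
= 2 syllables


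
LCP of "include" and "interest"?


Word 1: "include"
Word 2: "interest"
Comparing from start:
  Pos 0: 'i' == 'i'
  Pos 1: 'n' == 'n'
  Pos 2: 'c' != 't' (stop)
LCP = "in" (length 2)


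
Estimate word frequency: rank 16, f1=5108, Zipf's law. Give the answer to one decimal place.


Zipf's law: f(r) = f(1) / r
f(1) = 5108
f(16) = 5108 / 16
= 319.3 occurrences


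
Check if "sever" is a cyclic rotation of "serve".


Word: "serve", Candidate: "sever"
Method: check if candidate is substring of word+word
"serveserve" contains "sever"? No
Is rotation = No


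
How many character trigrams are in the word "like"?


Word: "like" (length 4)
Number of 3-grams = length - 3 + 1 = 4 - 3 + 1
= 2


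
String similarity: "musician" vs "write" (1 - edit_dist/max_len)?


Word 1: "musician" (length 8)
Word 2: "write" (length 5)
One optimal edit sequence:
  1. delete 'm'  (+1)
  2. delete 'u'  (+1)
  3. delete 's'  (+1)
  4. substitute 'i' -> 'w'  (+1)
  5. substitute 'c' -> 'r'  (+1)
  6. keep 'i'
  7. substitute 'a' -> 't'  (+1)
  8. substitute 'n' -> 'e'  (+1)
Edit distance = 7
Max length = max(8, 5) = 8
Similarity = 1 - 7/8
= 0.1250


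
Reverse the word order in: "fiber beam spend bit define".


Original: "fiber beam spend bit define"
Words (1..n): fiber | beam | spend | bit | define
Reversed (n..1): define | bit | spend | beam | fiber
Result = "define bit spend beam fiber"


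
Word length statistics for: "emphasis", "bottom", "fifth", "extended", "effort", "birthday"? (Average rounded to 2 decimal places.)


Lengths: "emphasis"=8, "bottom"=6, "fifth"=5, "extended"=8, "effort"=6, "birthday"=8
Sum = 41, Count = 6
Average = 41/6 = 6.83
= avg=6.83, min=5, max=8


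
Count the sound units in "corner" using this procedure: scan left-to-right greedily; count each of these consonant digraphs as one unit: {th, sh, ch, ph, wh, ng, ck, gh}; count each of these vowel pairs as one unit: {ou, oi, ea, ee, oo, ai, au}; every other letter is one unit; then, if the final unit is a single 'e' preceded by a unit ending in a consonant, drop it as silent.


Word: "corner" (6 letters)
Left-to-right scan:
  (1) 'c' (letter)
  (2) 'o' (letter)
  (3) 'r' (letter)
  (4) 'n' (letter)
  (5) 'e' (letter)
  (6) 'r' (letter)
Units from scan: 6
Sound units = 6 units


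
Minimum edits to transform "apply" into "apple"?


Word 1: "apply" (length 5)
Word 2: "apple" (length 5)
One optimal edit sequence (insert/delete/substitute each cost 1):
  1. keep 'a'
  2. keep 'p'
  3. keep 'p'
  4. keep 'l'
  5. substitute 'y' -> 'e'  (+1)
Total edit operations: 1
Edit distance = 1


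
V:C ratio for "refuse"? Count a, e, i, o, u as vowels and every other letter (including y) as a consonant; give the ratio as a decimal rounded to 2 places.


Word: "refuse"
Vowels (a,e,i,o,u): 3
Consonants: 3
Ratio = 3/3
= 1.00


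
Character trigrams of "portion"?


Word: "portion" (length 7)
Number of trigrams = 7 - 3 + 1 = 5
  Position 0: "por"
  Position 1: "ort"
  Position 2: "rti"
  Position 3: "tio"
  Position 4: "ion"
Trigrams = "por", "ort", "rti", "tio", "ion"


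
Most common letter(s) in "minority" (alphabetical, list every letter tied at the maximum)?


Word: "minority"
Letter counts:
  'i': 2
  'm': 1
  'n': 1
  'o': 1
  'r': 1
  't': 1
  'y': 1
Maximum count = 2
Most frequent = 'i' (2 times each)


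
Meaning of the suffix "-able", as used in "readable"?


Suffix: -able
Example: readable = read + -able
Meaning = capable of


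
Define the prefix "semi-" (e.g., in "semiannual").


Prefix: semi-
As in: semiannual -> semi- + annual
Meaning = half


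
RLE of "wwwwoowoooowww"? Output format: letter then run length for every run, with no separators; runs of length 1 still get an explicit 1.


String: "wwwwoowoooowww"
Scanning for consecutive runs:
  'w' x 4
  'o' x 2
  'w' x 1
  'o' x 4
  'w' x 3
RLE = "w4o2w1o4w3"


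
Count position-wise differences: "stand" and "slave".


Comparing character by character (same length = 5):
  Pos 0: 's' vs 's' =
  Pos 1: 't' vs 'l' !=
  Pos 2: 'a' vs 'a' =
  Pos 3: 'n' vs 'v' !=
  Pos 4: 'd' vs 'e' !=
Hamming distance = 3


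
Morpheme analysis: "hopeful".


Word: "hopeful"
Morphemes: hope + -ful
Each morpheme carries meaning
= 2 morphemes


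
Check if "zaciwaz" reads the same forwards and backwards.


Word: "zaciwaz"
Reversed: "zawicaz"
Forward == Backward? zaciwaz != zawicaz
Palindrome = No


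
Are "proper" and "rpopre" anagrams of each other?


Word 1: "proper" → sorted: eopprr
Word 2: "rpopre" → sorted: eopprr
Same letters? eopprr == eopprr
Anagram = Yes


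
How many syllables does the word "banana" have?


Word: "banana"
Syllable breakdown: ba / na / na
Counting: 3 parts
= 3 syllables


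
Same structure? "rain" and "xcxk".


Pattern of "rain": [0, 1, 2, 3]
Pattern of "xcxk": [0, 1, 0, 2]
Patterns do not match
Same pattern = No


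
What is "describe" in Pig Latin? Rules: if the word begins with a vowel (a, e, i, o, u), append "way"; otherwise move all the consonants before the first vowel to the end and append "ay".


Word: "describe"
Starts with consonant(s) → move to end, add 'ay'
Consonant cluster: "d"
Pig Latin = "escribeday"


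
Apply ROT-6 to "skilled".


Word: "skilled"
Shift: 6
Each letter → (letter + shift) mod 26:
  's' (18) + 6 = 24 → 'y'
  'k' (10) + 6 = 16 → 'q'
  'i' (8) + 6 = 14 → 'o'
  'l' (11) + 6 = 17 → 'r'
  'l' (11) + 6 = 17 → 'r'
  'e' (4) + 6 = 10 → 'k'
  'd' (3) + 6 = 9 → 'j'
Result = "yqorrkj"


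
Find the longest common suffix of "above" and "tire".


Word 1: "above"
Word 2: "tire"
Comparing from end:
  Pos -1: 'e' == 'e'
  Pos -2: 'v' != 'r' (stop)
LCS = "e" (length 1)


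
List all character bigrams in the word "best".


Word: "best" (length 4)
Number of bigrams = 4 - 2 + 1 = 3
  Position 0: "be"
  Position 1: "es"
  Position 2: "st"
Bigrams = "be", "es", "st"


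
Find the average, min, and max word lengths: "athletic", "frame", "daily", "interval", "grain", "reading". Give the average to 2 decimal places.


Lengths: "athletic"=8, "frame"=5, "daily"=5, "interval"=8, "grain"=5, "reading"=7
Sum = 38, Count = 6
Average = 38/6 = 6.33
= avg=6.33, min=5, max=8


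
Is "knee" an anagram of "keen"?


Word 1: "keen" → sorted: eekn
Word 2: "knee" → sorted: eekn
Same letters? eekn == eekn
Anagram = Yes


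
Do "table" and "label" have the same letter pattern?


Pattern of "table": [0, 1, 2, 3, 4]
Pattern of "label": [0, 1, 2, 3, 0]
Patterns do not match
Same pattern = No


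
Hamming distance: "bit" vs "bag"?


Comparing character by character (same length = 3):
  Pos 0: 'b' vs 'b' =
  Pos 1: 'i' vs 'a' !=
  Pos 2: 't' vs 'g' !=
Hamming distance = 2


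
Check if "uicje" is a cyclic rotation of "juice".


Word: "juice", Candidate: "uicje"
Method: check if candidate is substring of word+word
"juicejuice" contains "uicje"? No
Is rotation = No


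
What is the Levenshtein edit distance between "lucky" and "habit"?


Word 1: "lucky" (length 5)
Word 2: "habit" (length 5)
One optimal edit sequence (insert/delete/substitute each cost 1):
  1. substitute 'l' -> 'h'  (+1)
  2. substitute 'u' -> 'a'  (+1)
  3. substitute 'c' -> 'b'  (+1)
  4. substitute 'k' -> 'i'  (+1)
  5. substitute 'y' -> 't'  (+1)
Total edit operations: 5
Edit distance = 5


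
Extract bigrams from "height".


Word: "height" (length 6)
Number of bigrams = 6 - 2 + 1 = 5
  Position 0: "he"
  Position 1: "ei"
  Position 2: "ig"
  Position 3: "gh"
  Position 4: "ht"
Bigrams = "he", "ei", "ig", "gh", "ht"


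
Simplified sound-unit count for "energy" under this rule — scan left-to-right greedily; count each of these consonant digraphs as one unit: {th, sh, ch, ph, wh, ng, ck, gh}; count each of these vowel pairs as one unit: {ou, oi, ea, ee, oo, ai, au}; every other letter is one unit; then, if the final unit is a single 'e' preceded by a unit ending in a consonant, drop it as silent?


Word: "energy" (6 letters)
Left-to-right scan:
  (1) 'e' (letter)
  (2) 'n' (letter)
  (3) 'e' (letter)
  (4) 'r' (letter)
  (5) 'g' (letter)
  (6) 'y' (letter)
Units from scan: 6
Sound units = 6 units


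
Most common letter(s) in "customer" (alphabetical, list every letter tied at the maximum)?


Word: "customer"
Letter counts:
  'c': 1
  'e': 1
  'm': 1
  'o': 1
  'r': 1
  's': 1
  't': 1
  'u': 1
Maximum count = 1
Most frequent = 'c', 'e', 'm', 'o', 'r', 's', 't', 'u' (1 time each)


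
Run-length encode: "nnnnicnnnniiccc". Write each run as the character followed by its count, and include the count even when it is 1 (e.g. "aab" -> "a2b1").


String: "nnnnicnnnniiccc"
Scanning for consecutive runs:
  'n' x 4
  'i' x 1
  'c' x 1
  'n' x 4
  'i' x 2
  'c' x 3
RLE = "n4i1c1n4i2c3"


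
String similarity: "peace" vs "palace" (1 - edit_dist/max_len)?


Word 1: "peace" (length 5)
Word 2: "palace" (length 6)
One optimal edit sequence:
  1. keep 'p'
  2. insert 'a'  (+1)
  3. substitute 'e' -> 'l'  (+1)
  4. keep 'a'
  5. keep 'c'
  6. keep 'e'
Edit distance = 2
Max length = max(5, 6) = 6
Similarity = 1 - 2/6
= 0.6667


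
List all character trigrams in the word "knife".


Word: "knife" (length 5)
Number of trigrams = 5 - 3 + 1 = 3
  Position 0: "kni"
  Position 1: "nif"
  Position 2: "ife"
Trigrams = "kni", "nif", "ife"


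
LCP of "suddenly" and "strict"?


Word 1: "suddenly"
Word 2: "strict"
Comparing from start:
  Pos 0: 's' == 's'
  Pos 1: 'u' != 't' (stop)
LCP = "s" (length 1)


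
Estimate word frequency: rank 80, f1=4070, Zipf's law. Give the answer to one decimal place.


Zipf's law: f(r) = f(1) / r
f(1) = 4070
f(80) = 4070 / 80
= 50.9 occurrences


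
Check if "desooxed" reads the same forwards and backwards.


Word: "desooxed"
Reversed: "dexoosed"
Forward == Backward? desooxed != dexoosed
Palindrome = No


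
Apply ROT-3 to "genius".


Word: "genius"
Shift: 3
Each letter → (letter + shift) mod 26:
  'g' (6) + 3 = 9 → 'j'
  'e' (4) + 3 = 7 → 'h'
  'n' (13) + 3 = 16 → 'q'
  'i' (8) + 3 = 11 → 'l'
  'u' (20) + 3 = 23 → 'x'
  's' (18) + 3 = 21 → 'v'
Result = "jhqlxv"


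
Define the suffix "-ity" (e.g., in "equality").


Suffix: -ity
Example: equality (equal + -ity)
Meaning = quality of


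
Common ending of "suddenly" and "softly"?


Word 1: "suddenly"
Word 2: "softly"
Comparing from end:
  Pos -1: 'y' == 'y'
  Pos -2: 'l' == 'l'
  Pos -3: 'n' != 't' (stop)
LCS = "ly" (length 2)


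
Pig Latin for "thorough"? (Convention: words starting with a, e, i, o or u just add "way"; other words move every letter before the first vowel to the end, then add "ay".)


Word: "thorough"
Starts with consonant(s) → move to end, add 'ay'
Consonant cluster: "th"
Pig Latin = "oroughthay"


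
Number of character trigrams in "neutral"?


Word: "neutral" (length 7)
Number of 3-grams = length - 3 + 1 = 7 - 3 + 1
= 5


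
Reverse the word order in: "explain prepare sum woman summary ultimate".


Original: "explain prepare sum woman summary ultimate"
Words (1..n): explain | prepare | sum | woman | summary | ultimate
Reversed (n..1): ultimate | summary | woman | sum | prepare | explain
Result = "ultimate summary woman sum prepare explain"


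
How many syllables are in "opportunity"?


Word: "opportunity"
Syllable breakdown: op-por-tu-ni-ty
Counting: 5 parts
= 5 syllables


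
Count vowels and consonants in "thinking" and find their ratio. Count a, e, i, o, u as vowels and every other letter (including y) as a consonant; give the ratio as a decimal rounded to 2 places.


Word: "thinking"
Vowels (a,e,i,o,u): 2
Consonants: 6
Ratio = 2/6
= 0.33


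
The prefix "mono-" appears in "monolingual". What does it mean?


Prefix: mono-
As in: monolingual -> mono- + lingual
Meaning = one
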